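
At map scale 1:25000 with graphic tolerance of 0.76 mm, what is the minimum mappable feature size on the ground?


ground = 0.76 mm * 25000 / 1000 = 19.0 m

19.0 m


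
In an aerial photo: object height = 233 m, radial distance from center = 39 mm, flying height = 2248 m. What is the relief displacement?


d = h * r / H = 233 * 39 / 2248 = 4.04 mm

4.04 mm


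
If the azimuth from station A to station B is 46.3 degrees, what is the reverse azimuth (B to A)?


back azimuth = (46.3 + 180) mod 360 = 226.3 degrees

226.3 degrees


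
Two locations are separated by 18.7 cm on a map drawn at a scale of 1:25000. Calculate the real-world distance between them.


ground = 18.7 cm * 25000 / 100 = 4675.0 m = 4.675 km

4.675 km


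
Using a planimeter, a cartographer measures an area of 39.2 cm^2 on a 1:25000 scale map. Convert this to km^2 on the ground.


ground_area = 39.2 * (25000/100)^2 = 2450000.0 m^2 = 2.45 km^2

2.45 km^2


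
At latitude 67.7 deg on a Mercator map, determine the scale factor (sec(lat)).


SF = 1 / cos(67.7) = 1 / 0.379456 = 2.635

2.635


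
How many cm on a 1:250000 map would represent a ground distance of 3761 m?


map_cm = 3761 * 100 / 250000 = 1.5044 cm ≈ 1.5 cm

1.5 cm


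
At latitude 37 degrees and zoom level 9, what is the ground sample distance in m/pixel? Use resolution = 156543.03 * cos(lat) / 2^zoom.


res = 156543.03 * cos(37) / 2^9 = 156543.03 * 0.79863551 / 512 = 244.18 m/pixel

244.18 m/pixel


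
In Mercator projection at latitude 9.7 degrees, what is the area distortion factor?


area_distortion = 1/cos^2(9.7) = 1.029

1.029


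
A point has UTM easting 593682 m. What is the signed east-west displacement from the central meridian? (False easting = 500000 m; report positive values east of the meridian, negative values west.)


displacement = 593682 - 500000 = 93682 m

93682 m


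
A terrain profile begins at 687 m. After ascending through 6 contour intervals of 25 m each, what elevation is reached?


elevation = 687 + 6 * 25 = 837 m

837 m


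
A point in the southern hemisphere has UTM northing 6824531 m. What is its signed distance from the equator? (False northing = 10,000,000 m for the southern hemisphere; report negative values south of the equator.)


For southern: actual = 6824531 - 10000000 = -3175469 m

-3175469 m


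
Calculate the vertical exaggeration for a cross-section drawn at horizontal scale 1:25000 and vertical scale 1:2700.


VE = horizontal_scale / vertical_scale = 25000 / 2700 ≈ 9.3

9.3x


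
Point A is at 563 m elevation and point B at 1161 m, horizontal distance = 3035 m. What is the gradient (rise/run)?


gradient = (1161 - 563) / 3035 = 598 / 3035 = 0.197

0.197


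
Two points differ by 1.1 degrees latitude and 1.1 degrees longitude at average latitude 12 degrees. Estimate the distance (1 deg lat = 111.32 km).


dlat_km = 1.1 * 111.32 = 122.452
dlon_km = 1.1 * 111.32 * cos(12) ≈ 119.776
dist = sqrt(122.452^2 + 119.776^2) ≈ 171.3 km

171.3 km


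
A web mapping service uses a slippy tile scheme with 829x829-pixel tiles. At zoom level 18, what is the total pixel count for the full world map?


tiles per axis = 2^18 = 262144
total tiles = 262144^2 = 68719476736
pixels per axis = 262144 * 829 = 217317376
total pixels = 217317376^2 = 47226841911525376

47226841911525376 pixels


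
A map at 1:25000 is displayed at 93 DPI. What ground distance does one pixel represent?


pixel_cm = 2.54 / 93 ≈ 0.027312 cm
ground = pixel_cm * 25000 / 100 = 2.54 * 25000 / (93 * 100) = 63500 / 9300 ≈ 6.83 m

6.83 m


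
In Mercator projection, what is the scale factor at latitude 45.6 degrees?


SF = 1 / cos(45.6) = 1 / 0.699663 = 1.429

1.429


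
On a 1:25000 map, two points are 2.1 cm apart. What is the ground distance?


ground = 2.1 cm * 25000 / 100 = 525.0 m

525.0 m


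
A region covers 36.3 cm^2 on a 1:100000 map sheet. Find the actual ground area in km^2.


ground_area = 36.3 * (100000/100)^2 = 36300000.0 m^2 = 36.3 km^2

36.3 km^2


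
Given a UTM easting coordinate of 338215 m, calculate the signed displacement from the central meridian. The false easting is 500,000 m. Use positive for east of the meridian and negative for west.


displacement = 338215 - 500000 = -161785 m

-161785 m


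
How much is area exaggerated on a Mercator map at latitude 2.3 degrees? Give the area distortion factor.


area_distortion = 1/cos^2(2.3) = 1.002

1.002


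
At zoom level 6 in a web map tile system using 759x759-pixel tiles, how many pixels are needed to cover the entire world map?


tiles per axis = 2^6 = 64
total tiles = 64^2 = 4096
pixels per axis = 64 * 759 = 48576
total pixels = 48576^2 = 2359627776

2359627776 pixels


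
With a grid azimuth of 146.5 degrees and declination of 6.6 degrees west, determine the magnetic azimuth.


magnetic azimuth = grid azimuth - declination (east +ve)
mag_az = 146.5 - -6.6 = 153.1 degrees

153.1 degrees


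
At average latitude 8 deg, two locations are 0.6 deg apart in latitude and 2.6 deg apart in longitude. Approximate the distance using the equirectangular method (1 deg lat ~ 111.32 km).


dlat_km = 0.6 * 111.32 = 66.792
dlon_km = 2.6 * 111.32 * cos(8) ≈ 286.615
dist = sqrt(66.792^2 + 286.615^2) ≈ 294.3 km

294.3 km


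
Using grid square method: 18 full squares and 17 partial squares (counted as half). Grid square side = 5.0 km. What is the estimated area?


effective squares = 18 + 17 * 0.5 = 26.5
area = 26.5 * 25.0 = 662.5 km^2

662.5 km^2


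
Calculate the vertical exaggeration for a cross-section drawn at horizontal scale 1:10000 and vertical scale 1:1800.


VE = horizontal_scale / vertical_scale = 10000 / 1800 ≈ 5.6

5.6x


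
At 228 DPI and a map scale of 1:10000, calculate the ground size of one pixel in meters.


pixel_cm = 2.54 / 228 ≈ 0.01114 cm
ground = pixel_cm * 10000 / 100 = 2.54 * 10000 / (228 * 100) = 25400 / 22800 ≈ 1.11 m

1.11 m


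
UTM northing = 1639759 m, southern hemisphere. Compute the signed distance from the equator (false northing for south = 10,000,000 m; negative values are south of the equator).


For southern: actual = 1639759 - 10000000 = -8360241 m

-8360241 m


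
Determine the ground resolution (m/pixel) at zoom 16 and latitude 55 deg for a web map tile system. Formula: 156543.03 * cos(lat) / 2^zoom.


res = 156543.03 * cos(55) / 2^16 = 156543.03 * 0.57357644 / 65536 = 1.37 m/pixel

1.37 m/pixel


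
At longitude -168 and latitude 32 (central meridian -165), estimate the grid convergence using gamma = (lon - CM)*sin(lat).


gamma = (-168 - -165) * sin(32) = -3 * 0.529919 = -1.59 degrees

-1.59 degrees


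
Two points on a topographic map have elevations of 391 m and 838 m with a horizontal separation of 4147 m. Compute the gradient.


gradient = (838 - 391) / 4147 = 447 / 4147 = 0.1078

0.1078


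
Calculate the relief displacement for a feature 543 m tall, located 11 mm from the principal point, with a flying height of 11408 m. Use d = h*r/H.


d = h * r / H = 543 * 11 / 11408 = 0.52 mm

0.52 mm


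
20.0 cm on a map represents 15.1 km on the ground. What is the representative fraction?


ground = 15.1 km = 1510000 cm; RF denominator = ground / map = 1510000 / 20.0 = 75500; RF = 1:75500

1:75500


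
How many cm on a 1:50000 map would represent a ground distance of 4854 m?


map_cm = 4854 * 100 / 50000 = 9.708 cm ≈ 9.71 cm

9.71 cm


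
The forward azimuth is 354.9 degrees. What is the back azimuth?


back azimuth = (354.9 + 180) mod 360 = 174.9 degrees

174.9 degrees


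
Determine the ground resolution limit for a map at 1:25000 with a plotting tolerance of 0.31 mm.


ground = 0.31 mm * 25000 / 1000 = 7.75 m

7.75 m


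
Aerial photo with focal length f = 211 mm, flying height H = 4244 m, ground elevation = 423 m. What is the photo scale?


scale = f / (H - h) = 211 mm / 3821 m = 211 / 3821000 = 1:18109

1:18109


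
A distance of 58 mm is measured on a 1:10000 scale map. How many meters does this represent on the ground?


ground = 58 mm * 10000 / 1000 = 580.0 m

580.0 m


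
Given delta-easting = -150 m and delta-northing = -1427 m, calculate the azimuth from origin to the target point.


az = atan2(-150, -1427) = -174.0 deg
adjusted to 0-360: 186.0 degrees

186.0 degrees


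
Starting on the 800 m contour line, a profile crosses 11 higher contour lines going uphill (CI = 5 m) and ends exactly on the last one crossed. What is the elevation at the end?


elevation = 800 + 11 * 5 = 855 m

855 m


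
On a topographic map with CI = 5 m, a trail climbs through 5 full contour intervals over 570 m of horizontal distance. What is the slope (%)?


elevation change = 5 * 5 = 25 m
slope = 25 / 570 * 100 = 4.4%

4.4%


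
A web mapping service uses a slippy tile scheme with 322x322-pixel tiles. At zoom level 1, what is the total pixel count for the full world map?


tiles per axis = 2^1 = 2
total tiles = 2^2 = 4
pixels per axis = 2 * 322 = 644
total pixels = 644^2 = 414736

414736 pixels


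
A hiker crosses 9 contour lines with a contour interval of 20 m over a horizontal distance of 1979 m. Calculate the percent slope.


elevation change = 9 * 20 = 180 m
slope = 180 / 1979 * 100 = 9.1%

9.1%


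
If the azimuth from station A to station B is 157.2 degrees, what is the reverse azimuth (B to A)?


back azimuth = (157.2 + 180) mod 360 = 337.2 degrees

337.2 degrees


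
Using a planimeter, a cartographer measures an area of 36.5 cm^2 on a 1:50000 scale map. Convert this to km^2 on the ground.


ground_area = 36.5 * (50000/100)^2 = 9125000.0 m^2 = 9.125 km^2

9.125 km^2


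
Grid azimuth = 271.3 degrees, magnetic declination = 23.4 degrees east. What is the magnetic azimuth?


magnetic azimuth = grid azimuth - declination (east +ve)
mag_az = 271.3 - 23.4 = 247.9 degrees

247.9 degrees


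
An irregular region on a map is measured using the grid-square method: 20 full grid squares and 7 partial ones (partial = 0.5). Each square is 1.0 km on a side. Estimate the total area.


effective squares = 20 + 7 * 0.5 = 23.5
area = 23.5 * 1.0 = 23.5 km^2

23.5 km^2


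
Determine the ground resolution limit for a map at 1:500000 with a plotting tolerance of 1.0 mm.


ground = 1.0 mm * 500000 / 1000 = 500.0 m

500.0 m


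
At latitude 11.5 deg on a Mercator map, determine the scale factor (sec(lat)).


SF = 1 / cos(11.5) = 1 / 0.979925 = 1.02

1.02


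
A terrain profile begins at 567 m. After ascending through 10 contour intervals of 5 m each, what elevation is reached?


elevation = 567 + 10 * 5 = 617 m

617 m


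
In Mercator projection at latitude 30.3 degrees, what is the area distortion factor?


area_distortion = 1/cos^2(30.3) = 1.341

1.341


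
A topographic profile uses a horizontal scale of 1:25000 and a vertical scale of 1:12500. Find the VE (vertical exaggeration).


VE = horizontal_scale / vertical_scale = 25000 / 12500 = 2.0

2.0x


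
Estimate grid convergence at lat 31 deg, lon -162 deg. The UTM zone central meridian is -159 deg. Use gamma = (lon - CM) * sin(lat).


gamma = (-162 - -159) * sin(31) = -3 * 0.515038 = -1.545 degrees

-1.545 degrees


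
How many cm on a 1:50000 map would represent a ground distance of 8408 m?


map_cm = 8408 * 100 / 50000 = 16.816 cm ≈ 16.82 cm

16.82 cm


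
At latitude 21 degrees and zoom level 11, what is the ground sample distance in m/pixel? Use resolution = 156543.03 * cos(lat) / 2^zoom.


res = 156543.03 * cos(21) / 2^11 = 156543.03 * 0.93358043 / 2048 = 71.36 m/pixel

71.36 m/pixel


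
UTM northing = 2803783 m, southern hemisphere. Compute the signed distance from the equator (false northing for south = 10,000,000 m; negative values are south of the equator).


For southern: actual = 2803783 - 10000000 = -7196217 m

-7196217 m


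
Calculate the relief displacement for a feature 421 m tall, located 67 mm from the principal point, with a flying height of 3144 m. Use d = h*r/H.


d = h * r / H = 421 * 67 / 3144 = 8.97 mm

8.97 mm


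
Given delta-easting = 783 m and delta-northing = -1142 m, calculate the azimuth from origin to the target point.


az = atan2(783, -1142) = 145.6 deg
adjusted to 0-360: 145.6 degrees

145.6 degrees


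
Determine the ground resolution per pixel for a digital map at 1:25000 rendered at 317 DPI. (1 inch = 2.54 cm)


pixel_cm = 2.54 / 317 ≈ 0.008013 cm
ground = pixel_cm * 25000 / 100 = 2.54 * 25000 / (317 * 100) = 63500 / 31700 ≈ 2.0 m

2.0 m


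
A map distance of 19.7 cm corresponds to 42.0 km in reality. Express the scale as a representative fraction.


ground = 42.0 km = 4200000 cm; RF denominator = ground / map = 4200000 / 19.7 ≈ 213198; RF = 1:213198

1:213198


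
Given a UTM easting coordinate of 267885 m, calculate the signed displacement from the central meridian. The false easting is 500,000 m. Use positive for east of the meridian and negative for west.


displacement = 267885 - 500000 = -232115 m

-232115 m


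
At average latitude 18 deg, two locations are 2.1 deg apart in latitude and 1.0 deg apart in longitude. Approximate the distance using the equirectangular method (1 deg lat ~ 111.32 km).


dlat_km = 2.1 * 111.32 = 233.772
dlon_km = 1.0 * 111.32 * cos(18) ≈ 105.872
dist = sqrt(233.772^2 + 105.872^2) ≈ 256.6 km

256.6 km


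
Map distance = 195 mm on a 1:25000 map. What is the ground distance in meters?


ground = 195 mm * 25000 / 1000 = 4875.0 m

4875.0 m


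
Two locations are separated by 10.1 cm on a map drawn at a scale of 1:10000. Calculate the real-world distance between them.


ground = 10.1 cm * 10000 / 100 = 1010.0 m = 1.01 km

1.01 km


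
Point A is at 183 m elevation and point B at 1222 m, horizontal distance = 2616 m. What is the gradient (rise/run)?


gradient = (1222 - 183) / 2616 = 1039 / 2616 = 0.3972

0.3972


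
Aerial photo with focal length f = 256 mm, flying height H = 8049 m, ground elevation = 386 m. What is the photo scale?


scale = f / (H - h) = 256 mm / 7663 m = 256 / 7663000 = 1:29934

1:29934


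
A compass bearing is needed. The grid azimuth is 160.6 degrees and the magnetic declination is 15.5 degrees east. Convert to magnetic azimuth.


magnetic azimuth = grid azimuth - declination (east +ve)
mag_az = 160.6 - 15.5 = 145.1 degrees

145.1 degrees


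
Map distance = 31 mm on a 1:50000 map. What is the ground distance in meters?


ground = 31 mm * 50000 / 1000 = 1550.0 m

1550.0 m


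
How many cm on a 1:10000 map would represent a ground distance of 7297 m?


map_cm = 7297 * 100 / 10000 = 72.97 cm

72.97 cm


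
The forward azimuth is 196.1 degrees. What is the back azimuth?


back azimuth = (196.1 + 180) mod 360 = 16.1 degrees

16.1 degrees


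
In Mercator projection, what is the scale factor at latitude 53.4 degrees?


SF = 1 / cos(53.4) = 1 / 0.596225 = 1.677

1.677


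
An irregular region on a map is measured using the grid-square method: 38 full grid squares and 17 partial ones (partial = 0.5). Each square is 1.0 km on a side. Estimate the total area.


effective squares = 38 + 17 * 0.5 = 46.5
area = 46.5 * 1.0 = 46.5 km^2

46.5 km^2


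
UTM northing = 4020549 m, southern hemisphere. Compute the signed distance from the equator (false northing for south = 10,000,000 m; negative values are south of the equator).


For southern: actual = 4020549 - 10000000 = -5979451 m

-5979451 m


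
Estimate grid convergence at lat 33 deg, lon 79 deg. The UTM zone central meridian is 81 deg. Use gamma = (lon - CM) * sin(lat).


gamma = (79 - 81) * sin(33) = -2 * 0.544639 = -1.089 degrees

-1.089 degrees


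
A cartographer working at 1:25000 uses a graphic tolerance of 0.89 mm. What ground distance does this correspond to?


ground = 0.89 mm * 25000 / 1000 = 22.25 m

22.25 m


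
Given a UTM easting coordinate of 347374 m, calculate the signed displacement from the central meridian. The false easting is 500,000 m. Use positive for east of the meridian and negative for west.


displacement = 347374 - 500000 = -152626 m

-152626 m


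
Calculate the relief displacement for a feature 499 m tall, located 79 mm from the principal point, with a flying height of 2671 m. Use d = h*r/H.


d = h * r / H = 499 * 79 / 2671 = 14.76 mm

14.76 mm


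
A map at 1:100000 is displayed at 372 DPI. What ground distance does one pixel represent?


pixel_cm = 2.54 / 372 ≈ 0.006828 cm
ground = pixel_cm * 100000 / 100 = 2.54 * 100000 / (372 * 100) = 254000 / 37200 ≈ 6.83 m

6.83 m


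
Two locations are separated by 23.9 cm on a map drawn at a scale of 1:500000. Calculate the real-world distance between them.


ground = 23.9 cm * 500000 / 100 = 119500.0 m = 119.5 km

119.5 km


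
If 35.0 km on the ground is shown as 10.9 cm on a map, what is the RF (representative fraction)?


ground = 35.0 km = 3500000 cm; RF denominator = ground / map = 3500000 / 10.9 ≈ 321101; RF = 1:321101

1:321101


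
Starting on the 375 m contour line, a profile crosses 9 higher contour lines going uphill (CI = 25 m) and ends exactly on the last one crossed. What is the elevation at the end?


elevation = 375 + 9 * 25 = 600 m

600 m


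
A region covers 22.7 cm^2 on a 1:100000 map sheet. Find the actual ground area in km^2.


ground_area = 22.7 * (100000/100)^2 = 22700000.0 m^2 = 22.7 km^2

22.7 km^2


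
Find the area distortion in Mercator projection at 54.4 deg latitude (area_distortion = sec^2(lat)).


area_distortion = 1/cos^2(54.4) = 2.951

2.951


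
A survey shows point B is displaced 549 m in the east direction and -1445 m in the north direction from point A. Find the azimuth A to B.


az = atan2(549, -1445) = 159.2 deg
adjusted to 0-360: 159.2 degrees

159.2 degrees


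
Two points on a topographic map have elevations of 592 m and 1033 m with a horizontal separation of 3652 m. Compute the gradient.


gradient = (1033 - 592) / 3652 = 441 / 3652 = 0.1208

0.1208


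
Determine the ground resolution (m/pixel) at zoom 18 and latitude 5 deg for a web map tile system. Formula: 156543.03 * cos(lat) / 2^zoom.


res = 156543.03 * cos(5) / 2^18 = 156543.03 * 0.9961947 / 262144 = 0.59 m/pixel

0.59 m/pixel


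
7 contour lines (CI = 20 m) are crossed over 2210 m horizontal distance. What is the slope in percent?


elevation change = 7 * 20 = 140 m
slope = 140 / 2210 * 100 = 6.3%

6.3%


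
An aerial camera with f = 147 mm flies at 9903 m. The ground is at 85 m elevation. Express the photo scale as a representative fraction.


scale = f / (H - h) = 147 mm / 9818 m = 147 / 9818000 = 1:66789

1:66789


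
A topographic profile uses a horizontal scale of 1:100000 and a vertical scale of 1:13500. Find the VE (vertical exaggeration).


VE = horizontal_scale / vertical_scale = 100000 / 13500 ≈ 7.4

7.4x


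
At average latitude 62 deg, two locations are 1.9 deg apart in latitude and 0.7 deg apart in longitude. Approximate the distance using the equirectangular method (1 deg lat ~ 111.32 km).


dlat_km = 1.9 * 111.32 = 211.508
dlon_km = 0.7 * 111.32 * cos(62) ≈ 36.583
dist = sqrt(211.508^2 + 36.583^2) ≈ 214.6 km

214.6 km


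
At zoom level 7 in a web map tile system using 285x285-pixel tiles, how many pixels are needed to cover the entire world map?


tiles per axis = 2^7 = 128
total tiles = 128^2 = 16384
pixels per axis = 128 * 285 = 36480
total pixels = 36480^2 = 1330790400

1330790400 pixels


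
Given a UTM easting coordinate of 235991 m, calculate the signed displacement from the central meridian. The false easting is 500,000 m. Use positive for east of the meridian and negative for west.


displacement = 235991 - 500000 = -264009 m

-264009 m


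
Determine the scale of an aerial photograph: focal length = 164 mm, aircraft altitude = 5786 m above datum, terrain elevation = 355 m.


scale = f / (H - h) = 164 mm / 5431 m = 164 / 5431000 = 1:33116

1:33116


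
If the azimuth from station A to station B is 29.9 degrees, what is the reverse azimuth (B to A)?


back azimuth = (29.9 + 180) mod 360 = 209.9 degrees

209.9 degrees


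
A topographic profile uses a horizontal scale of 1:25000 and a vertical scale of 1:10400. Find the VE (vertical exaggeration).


VE = horizontal_scale / vertical_scale = 25000 / 10400 ≈ 2.4

2.4x


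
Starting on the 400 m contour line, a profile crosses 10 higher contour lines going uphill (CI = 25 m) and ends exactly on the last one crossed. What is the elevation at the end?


elevation = 400 + 10 * 25 = 650 m

650 m


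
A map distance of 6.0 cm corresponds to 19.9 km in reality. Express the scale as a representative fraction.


ground = 19.9 km = 1990000 cm; RF denominator = ground / map = 1990000 / 6.0 ≈ 331667; RF = 1:331667

1:331667


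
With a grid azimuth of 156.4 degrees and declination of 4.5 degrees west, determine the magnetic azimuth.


magnetic azimuth = grid azimuth - declination (east +ve)
mag_az = 156.4 - -4.5 = 160.9 degrees

160.9 degrees


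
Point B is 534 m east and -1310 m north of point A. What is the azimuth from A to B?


az = atan2(534, -1310) = 157.8 deg
adjusted to 0-360: 157.8 degrees

157.8 degrees


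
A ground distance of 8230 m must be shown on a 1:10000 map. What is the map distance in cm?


map_cm = 8230 * 100 / 10000 = 82.3 cm

82.3 cm


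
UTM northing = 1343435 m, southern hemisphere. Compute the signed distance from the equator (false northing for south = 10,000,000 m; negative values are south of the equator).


For southern: actual = 1343435 - 10000000 = -8656565 m

-8656565 m


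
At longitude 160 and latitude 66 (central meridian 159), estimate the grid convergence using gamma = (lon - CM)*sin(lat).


gamma = (160 - 159) * sin(66) = 1 * 0.913545 = 0.914 degrees

0.914 degrees


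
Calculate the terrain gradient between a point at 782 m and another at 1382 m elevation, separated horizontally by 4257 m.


gradient = (1382 - 782) / 4257 = 600 / 4257 = 0.1409

0.1409


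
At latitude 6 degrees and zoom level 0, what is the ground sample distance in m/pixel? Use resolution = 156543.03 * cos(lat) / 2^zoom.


res = 156543.03 * cos(6) / 2^0 = 156543.03 * 0.9945219 / 1 = 155685.47 m/pixel

155685.47 m/pixel


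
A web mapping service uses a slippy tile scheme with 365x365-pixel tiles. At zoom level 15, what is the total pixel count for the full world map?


tiles per axis = 2^15 = 32768
total tiles = 32768^2 = 1073741824
pixels per axis = 32768 * 365 = 11960320
total pixels = 11960320^2 = 143049254502400

143049254502400 pixels


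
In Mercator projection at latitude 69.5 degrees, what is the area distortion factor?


area_distortion = 1/cos^2(69.5) = 8.154

8.154


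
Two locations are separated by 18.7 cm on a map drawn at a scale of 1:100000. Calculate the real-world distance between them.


ground = 18.7 cm * 100000 / 100 = 18700.0 m = 18.7 km

18.7 km


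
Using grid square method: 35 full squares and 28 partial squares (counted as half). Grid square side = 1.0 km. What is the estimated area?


effective squares = 35 + 28 * 0.5 = 49.0
area = 49.0 * 1.0 = 49.0 km^2

49.0 km^2


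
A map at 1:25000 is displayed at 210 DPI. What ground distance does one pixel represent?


pixel_cm = 2.54 / 210 ≈ 0.012095 cm
ground = pixel_cm * 25000 / 100 = 2.54 * 25000 / (210 * 100) = 63500 / 21000 ≈ 3.02 m

3.02 m


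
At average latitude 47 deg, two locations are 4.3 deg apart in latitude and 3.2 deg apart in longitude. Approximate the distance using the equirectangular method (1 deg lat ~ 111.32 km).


dlat_km = 4.3 * 111.32 = 478.676
dlon_km = 3.2 * 111.32 * cos(47) ≈ 242.944
dist = sqrt(478.676^2 + 242.944^2) ≈ 536.8 km

536.8 km


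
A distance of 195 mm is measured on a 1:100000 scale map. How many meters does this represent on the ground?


ground = 195 mm * 100000 / 1000 = 19500.0 m

19500.0 m


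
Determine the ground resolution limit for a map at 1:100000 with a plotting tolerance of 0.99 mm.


ground = 0.99 mm * 100000 / 1000 = 99.0 m

99.0 m


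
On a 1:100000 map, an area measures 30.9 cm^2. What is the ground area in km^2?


ground_area = 30.9 * (100000/100)^2 = 30900000.0 m^2 = 30.9 km^2

30.9 km^2


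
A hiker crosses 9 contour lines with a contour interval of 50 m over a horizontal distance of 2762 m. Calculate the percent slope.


elevation change = 9 * 50 = 450 m
slope = 450 / 2762 * 100 = 16.3%

16.3%


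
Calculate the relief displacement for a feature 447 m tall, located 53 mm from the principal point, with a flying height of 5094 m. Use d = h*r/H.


d = h * r / H = 447 * 53 / 5094 = 4.65 mm

4.65 mm


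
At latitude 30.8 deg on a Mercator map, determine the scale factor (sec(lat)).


SF = 1 / cos(30.8) = 1 / 0.85896 = 1.164

1.164


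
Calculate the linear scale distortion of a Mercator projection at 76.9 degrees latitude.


SF = 1 / cos(76.9) = 1 / 0.226651 = 4.412

4.412


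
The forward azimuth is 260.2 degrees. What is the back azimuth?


back azimuth = (260.2 + 180) mod 360 = 80.2 degrees

80.2 degrees


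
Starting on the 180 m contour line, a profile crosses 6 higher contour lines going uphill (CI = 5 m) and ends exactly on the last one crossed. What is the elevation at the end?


elevation = 180 + 6 * 5 = 210 m

210 m


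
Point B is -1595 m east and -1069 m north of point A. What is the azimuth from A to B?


az = atan2(-1595, -1069) = -123.8 deg
adjusted to 0-360: 236.2 degrees

236.2 degrees


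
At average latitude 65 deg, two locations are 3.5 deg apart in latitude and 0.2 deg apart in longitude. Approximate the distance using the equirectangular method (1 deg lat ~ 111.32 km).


dlat_km = 3.5 * 111.32 = 389.62
dlon_km = 0.2 * 111.32 * cos(65) ≈ 9.409
dist = sqrt(389.62^2 + 9.409^2) ≈ 389.7 km

389.7 km


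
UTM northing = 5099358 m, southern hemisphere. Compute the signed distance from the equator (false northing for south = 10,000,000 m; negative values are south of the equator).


For southern: actual = 5099358 - 10000000 = -4900642 m

-4900642 m


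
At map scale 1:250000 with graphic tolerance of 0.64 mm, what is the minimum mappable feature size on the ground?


ground = 0.64 mm * 250000 / 1000 = 160.0 m

160.0 m


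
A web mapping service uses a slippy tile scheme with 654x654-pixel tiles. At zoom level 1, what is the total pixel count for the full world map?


tiles per axis = 2^1 = 2
total tiles = 2^2 = 4
pixels per axis = 2 * 654 = 1308
total pixels = 1308^2 = 1710864

1710864 pixels


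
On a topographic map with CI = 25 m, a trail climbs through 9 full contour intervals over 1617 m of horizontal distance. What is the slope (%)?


elevation change = 9 * 25 = 225 m
slope = 225 / 1617 * 100 = 13.9%

13.9%


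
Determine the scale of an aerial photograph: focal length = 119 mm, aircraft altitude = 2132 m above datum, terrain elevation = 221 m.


scale = f / (H - h) = 119 mm / 1911 m = 119 / 1911000 = 1:16059

1:16059


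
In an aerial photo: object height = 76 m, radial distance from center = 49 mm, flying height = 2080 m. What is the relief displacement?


d = h * r / H = 76 * 49 / 2080 = 1.79 mm

1.79 mm


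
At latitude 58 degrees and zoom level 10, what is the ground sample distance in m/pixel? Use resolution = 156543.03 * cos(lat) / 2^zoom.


res = 156543.03 * cos(58) / 2^10 = 156543.03 * 0.52991926 / 1024 = 81.01 m/pixel

81.01 m/pixel


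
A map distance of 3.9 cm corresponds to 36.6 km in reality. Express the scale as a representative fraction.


ground = 36.6 km = 3660000 cm; RF denominator = ground / map = 3660000 / 3.9 ≈ 938462; RF = 1:938462

1:938462


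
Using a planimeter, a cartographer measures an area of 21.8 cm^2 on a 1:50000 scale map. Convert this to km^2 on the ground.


ground_area = 21.8 * (50000/100)^2 = 5450000.0 m^2 = 5.45 km^2

5.45 km^2


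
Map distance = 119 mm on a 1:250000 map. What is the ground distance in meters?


ground = 119 mm * 250000 / 1000 = 29750.0 m

29750.0 m


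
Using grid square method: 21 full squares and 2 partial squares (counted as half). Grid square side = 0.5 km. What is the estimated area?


effective squares = 21 + 2 * 0.5 = 22.0
area = 22.0 * 0.25 = 5.5 km^2

5.5 km^2


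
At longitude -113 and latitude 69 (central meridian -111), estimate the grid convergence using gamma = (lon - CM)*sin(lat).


gamma = (-113 - -111) * sin(69) = -2 * 0.93358 = -1.867 degrees

-1.867 degrees


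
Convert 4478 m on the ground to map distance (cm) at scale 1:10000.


map_cm = 4478 * 100 / 10000 = 44.78 cm

44.78 cm


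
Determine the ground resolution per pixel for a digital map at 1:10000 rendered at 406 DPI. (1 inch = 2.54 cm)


pixel_cm = 2.54 / 406 ≈ 0.006256 cm
ground = pixel_cm * 10000 / 100 = 2.54 * 10000 / (406 * 100) = 25400 / 40600 ≈ 0.63 m

0.63 m


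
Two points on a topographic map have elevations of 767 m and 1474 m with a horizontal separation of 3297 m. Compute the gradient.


gradient = (1474 - 767) / 3297 = 707 / 3297 = 0.2144

0.2144


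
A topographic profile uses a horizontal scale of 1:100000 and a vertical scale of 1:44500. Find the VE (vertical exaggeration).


VE = horizontal_scale / vertical_scale = 100000 / 44500 ≈ 2.2

2.2x


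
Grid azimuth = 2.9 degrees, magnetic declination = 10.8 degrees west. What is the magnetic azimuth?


magnetic azimuth = grid azimuth - declination (east +ve)
mag_az = 2.9 - -10.8 = 13.7 degrees

13.7 degrees


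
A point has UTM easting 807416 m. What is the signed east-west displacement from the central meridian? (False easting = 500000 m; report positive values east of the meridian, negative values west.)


displacement = 807416 - 500000 = 307416 m

307416 m


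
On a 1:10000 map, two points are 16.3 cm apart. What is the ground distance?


ground = 16.3 cm * 10000 / 100 = 1630.0 m = 1.63 km

1.63 km


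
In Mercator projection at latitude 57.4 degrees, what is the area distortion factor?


area_distortion = 1/cos^2(57.4) = 3.445

3.445


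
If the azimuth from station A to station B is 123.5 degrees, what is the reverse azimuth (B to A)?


back azimuth = (123.5 + 180) mod 360 = 303.5 degrees

303.5 degrees


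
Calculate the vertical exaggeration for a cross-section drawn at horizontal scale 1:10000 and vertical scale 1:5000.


VE = horizontal_scale / vertical_scale = 10000 / 5000 = 2.0

2.0x


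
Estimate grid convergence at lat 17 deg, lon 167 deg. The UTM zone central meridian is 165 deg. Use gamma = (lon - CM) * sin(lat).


gamma = (167 - 165) * sin(17) = 2 * 0.292372 = 0.585 degrees

0.585 degrees


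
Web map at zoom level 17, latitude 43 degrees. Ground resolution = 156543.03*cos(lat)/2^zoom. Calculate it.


res = 156543.03 * cos(43) / 2^17 = 156543.03 * 0.7313537 / 131072 = 0.87 m/pixel

0.87 m/pixel


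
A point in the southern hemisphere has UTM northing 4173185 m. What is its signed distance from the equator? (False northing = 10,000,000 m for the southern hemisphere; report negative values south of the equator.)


For southern: actual = 4173185 - 10000000 = -5826815 m

-5826815 m


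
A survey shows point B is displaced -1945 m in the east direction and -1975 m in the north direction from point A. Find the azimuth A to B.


az = atan2(-1945, -1975) = -135.4 deg
adjusted to 0-360: 224.6 degrees

224.6 degrees


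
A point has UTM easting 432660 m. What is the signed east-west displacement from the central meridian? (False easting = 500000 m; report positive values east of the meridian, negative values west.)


displacement = 432660 - 500000 = -67340 m

-67340 m


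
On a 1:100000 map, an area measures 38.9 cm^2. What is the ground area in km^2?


ground_area = 38.9 * (100000/100)^2 = 38900000.0 m^2 = 38.9 km^2

38.9 km^2


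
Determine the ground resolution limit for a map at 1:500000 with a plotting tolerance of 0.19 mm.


ground = 0.19 mm * 500000 / 1000 = 95.0 m

95.0 m


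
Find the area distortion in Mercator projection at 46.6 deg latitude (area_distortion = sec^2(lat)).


area_distortion = 1/cos^2(46.6) = 2.118

2.118


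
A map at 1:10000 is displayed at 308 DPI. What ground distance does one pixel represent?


pixel_cm = 2.54 / 308 ≈ 0.008247 cm
ground = pixel_cm * 10000 / 100 = 2.54 * 10000 / (308 * 100) = 25400 / 30800 ≈ 0.82 m

0.82 m


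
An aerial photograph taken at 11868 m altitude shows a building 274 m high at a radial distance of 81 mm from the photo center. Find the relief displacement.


d = h * r / H = 274 * 81 / 11868 = 1.87 mm

1.87 mm


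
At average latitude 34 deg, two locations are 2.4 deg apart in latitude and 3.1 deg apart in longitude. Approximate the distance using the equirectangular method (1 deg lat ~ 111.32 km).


dlat_km = 2.4 * 111.32 = 267.168
dlon_km = 3.1 * 111.32 * cos(34) ≈ 286.094
dist = sqrt(267.168^2 + 286.094^2) ≈ 391.4 km

391.4 km


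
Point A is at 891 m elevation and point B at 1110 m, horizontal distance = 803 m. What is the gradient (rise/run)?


gradient = (1110 - 891) / 803 = 219 / 803 = 0.2727

0.2727


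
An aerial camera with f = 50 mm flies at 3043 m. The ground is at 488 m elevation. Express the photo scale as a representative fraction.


scale = f / (H - h) = 50 mm / 2555 m = 50 / 2555000 = 1:51100

1:51100


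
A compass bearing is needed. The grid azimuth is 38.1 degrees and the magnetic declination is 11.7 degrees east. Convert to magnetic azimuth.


magnetic azimuth = grid azimuth - declination (east +ve)
mag_az = 38.1 - 11.7 = 26.4 degrees

26.4 degrees


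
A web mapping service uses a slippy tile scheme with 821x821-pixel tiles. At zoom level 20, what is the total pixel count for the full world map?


tiles per axis = 2^20 = 1048576
total tiles = 1048576^2 = 1099511627776
pixels per axis = 1048576 * 821 = 860880896
total pixels = 860880896^2 = 741115917097762816

741115917097762816 pixels


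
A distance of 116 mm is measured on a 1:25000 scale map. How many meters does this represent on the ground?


ground = 116 mm * 25000 / 1000 = 2900.0 m

2900.0 m


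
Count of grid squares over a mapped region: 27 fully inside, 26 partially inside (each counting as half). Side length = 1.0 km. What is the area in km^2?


effective squares = 27 + 26 * 0.5 = 40.0
area = 40.0 * 1.0 = 40.0 km^2

40.0 km^2


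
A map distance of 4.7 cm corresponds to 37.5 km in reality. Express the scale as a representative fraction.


ground = 37.5 km = 3750000 cm; RF denominator = ground / map = 3750000 / 4.7 ≈ 797872; RF = 1:797872

1:797872


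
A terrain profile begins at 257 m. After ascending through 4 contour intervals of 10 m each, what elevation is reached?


elevation = 257 + 4 * 10 = 297 m

297 m


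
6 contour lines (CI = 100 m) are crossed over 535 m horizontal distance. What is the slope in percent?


elevation change = 6 * 100 = 600 m
slope = 600 / 535 * 100 = 112.1%

112.1%


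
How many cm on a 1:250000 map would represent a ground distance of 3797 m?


map_cm = 3797 * 100 / 250000 = 1.5188 cm ≈ 1.52 cm

1.52 cm


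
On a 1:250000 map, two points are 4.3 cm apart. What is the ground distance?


ground = 4.3 cm * 250000 / 100 = 10750.0 m = 10.75 km

10.75 km


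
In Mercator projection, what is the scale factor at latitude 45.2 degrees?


SF = 1 / cos(45.2) = 1 / 0.704634 = 1.419

1.419


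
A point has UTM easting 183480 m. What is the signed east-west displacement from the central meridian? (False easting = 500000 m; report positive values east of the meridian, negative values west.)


displacement = 183480 - 500000 = -316520 m

-316520 m


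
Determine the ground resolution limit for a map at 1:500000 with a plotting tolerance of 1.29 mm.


ground = 1.29 mm * 500000 / 1000 = 645.0 m

645.0 m


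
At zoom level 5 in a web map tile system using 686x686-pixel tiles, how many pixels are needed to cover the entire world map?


tiles per axis = 2^5 = 32
total tiles = 32^2 = 1024
pixels per axis = 32 * 686 = 21952
total pixels = 21952^2 = 481890304

481890304 pixels


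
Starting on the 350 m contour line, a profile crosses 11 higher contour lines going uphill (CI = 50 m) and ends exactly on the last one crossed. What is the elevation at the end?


elevation = 350 + 11 * 50 = 900 m

900 m


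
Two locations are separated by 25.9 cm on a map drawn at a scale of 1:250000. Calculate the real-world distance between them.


ground = 25.9 cm * 250000 / 100 = 64750.0 m = 64.75 km

64.75 km


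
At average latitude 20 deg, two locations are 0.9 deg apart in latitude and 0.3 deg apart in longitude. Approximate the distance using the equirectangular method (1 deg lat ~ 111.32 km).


dlat_km = 0.9 * 111.32 = 100.188
dlon_km = 0.3 * 111.32 * cos(20) ≈ 31.382
dist = sqrt(100.188^2 + 31.382^2) ≈ 105.0 km

105.0 km


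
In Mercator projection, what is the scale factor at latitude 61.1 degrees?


SF = 1 / cos(61.1) = 1 / 0.483282 = 2.069

2.069


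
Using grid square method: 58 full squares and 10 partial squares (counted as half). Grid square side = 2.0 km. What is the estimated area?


effective squares = 58 + 10 * 0.5 = 63.0
area = 63.0 * 4.0 = 252.0 km^2

252.0 km^2


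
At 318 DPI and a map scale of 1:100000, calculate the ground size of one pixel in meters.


pixel_cm = 2.54 / 318 ≈ 0.007987 cm
ground = pixel_cm * 100000 / 100 = 2.54 * 100000 / (318 * 100) = 254000 / 31800 ≈ 7.99 m

7.99 m


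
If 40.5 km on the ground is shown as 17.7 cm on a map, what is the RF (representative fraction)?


ground = 40.5 km = 4050000 cm; RF denominator = ground / map = 4050000 / 17.7 ≈ 228814; RF = 1:228814

1:228814


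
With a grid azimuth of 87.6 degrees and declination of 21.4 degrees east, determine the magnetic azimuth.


magnetic azimuth = grid azimuth - declination (east +ve)
mag_az = 87.6 - 21.4 = 66.2 degrees

66.2 degrees


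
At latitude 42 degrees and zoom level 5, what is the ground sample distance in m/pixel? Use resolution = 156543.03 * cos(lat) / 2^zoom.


res = 156543.03 * cos(42) / 2^5 = 156543.03 * 0.74314483 / 32 = 3635.44 m/pixel

3635.44 m/pixel


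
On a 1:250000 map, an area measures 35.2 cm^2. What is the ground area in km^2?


ground_area = 35.2 * (250000/100)^2 = 220000000.0 m^2 = 220.0 km^2

220.0 km^2


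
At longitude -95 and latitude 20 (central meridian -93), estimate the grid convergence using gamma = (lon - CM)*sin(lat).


gamma = (-95 - -93) * sin(20) = -2 * 0.34202 = -0.684 degrees

-0.684 degrees


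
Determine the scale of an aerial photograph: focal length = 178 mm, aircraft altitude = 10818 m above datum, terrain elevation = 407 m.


scale = f / (H - h) = 178 mm / 10411 m = 178 / 10411000 = 1:58489

1:58489


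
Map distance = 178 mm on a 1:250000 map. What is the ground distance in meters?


ground = 178 mm * 250000 / 1000 = 44500.0 m

44500.0 m


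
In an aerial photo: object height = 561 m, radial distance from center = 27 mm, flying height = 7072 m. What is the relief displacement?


d = h * r / H = 561 * 27 / 7072 = 2.14 mm

2.14 mm


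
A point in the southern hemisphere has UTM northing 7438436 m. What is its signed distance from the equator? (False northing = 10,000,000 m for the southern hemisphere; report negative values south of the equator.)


For southern: actual = 7438436 - 10000000 = -2561564 m

-2561564 m
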